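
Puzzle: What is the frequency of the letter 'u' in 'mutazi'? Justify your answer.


Letter 'u' in 'mutazi': found at position(s) 2 = 1 occurrence(s).

1


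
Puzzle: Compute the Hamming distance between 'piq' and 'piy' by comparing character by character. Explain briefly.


Alignment:
Position 1: 'p' vs 'p' = match
Position 2: 'i' vs 'i' = match
Position 3: 'q' vs 'y' = DIFFER
Total differences: 1

1


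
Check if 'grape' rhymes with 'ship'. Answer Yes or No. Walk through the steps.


Rime (stressed vowel + following sounds) of 'grape': -ape = /eɪp/
Rime of 'ship': -ip = /ɪp/
/eɪp/ and /ɪp/ are different ending sounds, so the words do not rhyme.

No


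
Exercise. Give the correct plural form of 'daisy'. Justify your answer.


Apply rule: Change -y to -ies (consonant + y). 'daisy' becomes 'daisies'.

daisies


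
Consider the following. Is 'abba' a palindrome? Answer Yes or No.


Forward: 'abba'
Reversed: 'abba'
They are identical.

Yes


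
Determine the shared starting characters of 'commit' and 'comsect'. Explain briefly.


Compare from the start: 3 characters match: 'com'. Mismatch at position 4: 'm' vs 's'.

com


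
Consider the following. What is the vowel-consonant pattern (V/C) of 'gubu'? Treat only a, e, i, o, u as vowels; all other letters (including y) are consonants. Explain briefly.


Letter mapping: g = C, u = V, b = C, u = V.

CVCV


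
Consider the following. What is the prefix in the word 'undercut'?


The word 'undercut' = 'under' (prefix) + 'cut' (root). The prefix is 'under'.

under


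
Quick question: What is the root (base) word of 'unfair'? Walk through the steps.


Remove prefix 'un' from 'unfair' to get root 'fair'.

fair


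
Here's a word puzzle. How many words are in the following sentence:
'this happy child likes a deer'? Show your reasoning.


Split into words: this | happy | child | likes | a | deer = 6 words.

6


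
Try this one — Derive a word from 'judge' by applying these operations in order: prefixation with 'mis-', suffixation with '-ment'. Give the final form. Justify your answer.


Step 1: Add prefix 'mis-' to 'judge' = 'misjudge'
Step 2: Add suffix '-ment' to 'misjudge' = 'misjudgment'

misjudgment


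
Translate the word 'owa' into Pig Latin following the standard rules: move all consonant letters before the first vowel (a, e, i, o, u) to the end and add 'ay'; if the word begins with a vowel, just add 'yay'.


'owa' starts with a vowel, so add 'yay': 'owayay'.

owayay


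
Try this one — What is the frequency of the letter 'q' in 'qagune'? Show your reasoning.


Letter 'q' in 'qagune': found at position(s) 1 = 1 occurrence(s).

1


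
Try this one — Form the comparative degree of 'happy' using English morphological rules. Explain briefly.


Apply comparative formation (consonant + y: change y to i, add -er): 'happy' -> 'happier'.

happier


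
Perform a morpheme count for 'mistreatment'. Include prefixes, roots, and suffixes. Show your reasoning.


Decomposition: mis- (prefix) + treat (root) + -ment (suffix) = 3 morpheme(s)

3 morphemes


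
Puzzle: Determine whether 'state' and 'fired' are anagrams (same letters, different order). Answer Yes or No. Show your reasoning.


Sorted letters of 'state': 'aestt'
Sorted letters of 'fired': 'defir'
They do not match.

No


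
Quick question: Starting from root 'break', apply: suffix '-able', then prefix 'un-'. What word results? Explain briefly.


Step 1: Add suffix '-able' to 'break' = 'breakable'
Step 2: Add prefix 'un-' to 'breakable' = 'unbreakable'

unbreakable


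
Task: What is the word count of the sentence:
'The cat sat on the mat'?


Split into words: The | cat | sat | on | the | mat = 6 words.

6


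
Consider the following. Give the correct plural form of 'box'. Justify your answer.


Apply rule: Add -es (sibilant/fricative ending). 'box' becomes 'boxes'.

boxes


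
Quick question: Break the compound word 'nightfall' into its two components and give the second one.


Split 'nightfall' into 'night' + 'fall'. The second part is 'fall'.

fall


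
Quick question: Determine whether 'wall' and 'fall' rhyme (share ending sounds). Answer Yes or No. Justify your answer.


Rime (stressed vowel + following sounds) of 'wall': -all = /ɔːl/
Rime of 'fall': -all = /ɔːl/
/ɔːl/ and /ɔːl/ are the same ending sound, so the words rhyme.

Yes


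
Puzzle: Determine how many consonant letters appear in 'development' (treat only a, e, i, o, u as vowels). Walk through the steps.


Consonants in 'development': d, v, l, p, m, n, t = 7 consonants.

7


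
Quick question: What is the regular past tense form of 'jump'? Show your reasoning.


Apply rule: Add -ed. 'jump' becomes 'jumped'.

jumped


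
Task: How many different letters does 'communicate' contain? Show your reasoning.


Unique letters in 'communicate': {a, c, e, i, m, n, o, t, u} = 9 distinct letters.

9


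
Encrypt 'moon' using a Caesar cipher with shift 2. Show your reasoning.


Shift each letter by 2: m -> o, o -> q, o -> q, n -> p. Result: 'oqqp'.

oqqp


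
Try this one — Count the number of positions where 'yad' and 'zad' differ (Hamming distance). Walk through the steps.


Alignment:
Position 1: 'y' vs 'z' = DIFFER
Position 2: 'a' vs 'a' = match
Position 3: 'd' vs 'd' = match
Total differences: 1

1


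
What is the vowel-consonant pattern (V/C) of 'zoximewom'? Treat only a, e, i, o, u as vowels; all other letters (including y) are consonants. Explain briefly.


Letter mapping: z = C, o = V, x = C, i = V, m = C, e = V, w = C, o = V, m = C.

CVCVCVCVC


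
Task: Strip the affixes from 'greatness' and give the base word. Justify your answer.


Remove suffix '-ness' from 'greatness' to get root 'great'.

great


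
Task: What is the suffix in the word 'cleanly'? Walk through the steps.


The word 'cleanly' = 'clean' (root) + '-ly' (suffix). The suffix is '-ly'.

ly


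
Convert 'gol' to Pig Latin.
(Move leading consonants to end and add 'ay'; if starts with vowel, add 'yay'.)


'gol': move consonant cluster 'g' to end and add 'ay': 'olgay'.

olgay


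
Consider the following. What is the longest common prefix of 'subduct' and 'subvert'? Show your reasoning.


Compare from the start: 3 characters match: 'sub'. Mismatch at position 4: 'd' vs 'v'.

sub


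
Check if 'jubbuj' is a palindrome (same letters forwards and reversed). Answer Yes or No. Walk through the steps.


Forward: 'jubbuj'
Reversed: 'jubbuj'
They are identical.

Yes


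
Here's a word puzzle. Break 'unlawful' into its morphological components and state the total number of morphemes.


Step 1: Identify prefix: 'un' (meaning: not/reverse)
Step 2: Identify root: 'law'
Step 3: Identify suffix(es): 'ful'
Decomposition: un- (prefix: not/reverse) + law (root) + -ful (suffix: full of)
Total morphemes: 3

3 morphemes (un- (prefix: not/reverse) + law (root) + -ful (suffix: full of))


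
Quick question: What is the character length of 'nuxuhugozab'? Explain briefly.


Spell out 'nuxuhugozab' and number each letter: n(1), u(2), x(3), u(4), h(5), u(6), g(7), o(8), z(9), a(10), b(11). Total: 11 letters.

11


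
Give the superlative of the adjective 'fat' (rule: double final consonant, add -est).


Apply superlative formation (double final consonant, add -est): 'fat' -> 'fattest'.

fattest


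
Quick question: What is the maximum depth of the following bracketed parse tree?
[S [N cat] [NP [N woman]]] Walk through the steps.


Count bracket nesting levels:
'[' at pos 0: depth = 1
'[' at pos 3: depth = 2
'[' at pos 11: depth = 2
'[' at pos 15: depth = 3
Maximum depth reached: 3

3


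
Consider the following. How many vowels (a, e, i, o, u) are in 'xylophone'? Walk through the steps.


Vowels in 'xylophone': o, o, e = 3 vowels.

3


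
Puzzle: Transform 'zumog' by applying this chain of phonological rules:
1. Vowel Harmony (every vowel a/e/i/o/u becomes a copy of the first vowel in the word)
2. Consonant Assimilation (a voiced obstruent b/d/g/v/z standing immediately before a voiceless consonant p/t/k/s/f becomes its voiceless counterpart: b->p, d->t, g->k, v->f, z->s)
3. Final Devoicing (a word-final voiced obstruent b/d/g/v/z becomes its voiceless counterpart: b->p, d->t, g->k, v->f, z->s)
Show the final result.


Starting form: 'zumog'
Rule 1: Vowel Harmony: all vowels become 'u' (matching first vowel). 'zumog' -> 'zumug'
Rule 2: Consonant Assimilation: no voiced obstruent (b/d/g/v/z) stands immediately before a voiceless consonant (p/t/k/s/f). No change.
Rule 3: Final Devoicing: word-final voiced obstruent 'g' becomes voiceless 'k'. 'zumug' -> 'zumuk'
Final form: 'zumuk'

zumuk


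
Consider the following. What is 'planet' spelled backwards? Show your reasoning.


Reverse 'planet' character by character: 'tenalp'.

tenalp


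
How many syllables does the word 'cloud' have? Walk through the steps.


Break 'cloud' into syllables: cloud -> cloud = 1 syllable

1 syllable


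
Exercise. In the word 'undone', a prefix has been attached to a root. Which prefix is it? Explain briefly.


The word 'undone' = 'un' (prefix) + 'done' (root). The prefix is 'un'.

un


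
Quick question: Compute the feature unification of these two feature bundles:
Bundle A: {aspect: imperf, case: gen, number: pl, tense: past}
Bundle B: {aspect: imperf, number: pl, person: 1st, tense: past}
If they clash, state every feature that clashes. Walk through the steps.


Compare features:
aspect: A=imperf vs B=imperf -> unified: imperf
case: A=gen vs B=_ -> unified: gen
number: A=pl vs B=pl -> unified: pl
person: A=_ vs B=1st -> unified: 1st
tense: A=past vs B=past -> unified: past
No clashes found.

Unified: {aspect: imperf, case: gen, number: pl, person: 1st, tense: past}


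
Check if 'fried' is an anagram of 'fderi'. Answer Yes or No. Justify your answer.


Sorted letters of 'fried': 'defir'
Sorted letters of 'fderi': 'defir'
They match.

Yes


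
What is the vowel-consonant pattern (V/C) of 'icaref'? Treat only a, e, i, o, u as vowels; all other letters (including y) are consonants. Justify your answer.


Letter mapping: i = V, c = C, a = V, r = C, e = V, f = C.

VCVCVC


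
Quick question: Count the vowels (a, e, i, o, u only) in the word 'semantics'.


Vowels in 'semantics': e, a, i = 3 vowels.

3


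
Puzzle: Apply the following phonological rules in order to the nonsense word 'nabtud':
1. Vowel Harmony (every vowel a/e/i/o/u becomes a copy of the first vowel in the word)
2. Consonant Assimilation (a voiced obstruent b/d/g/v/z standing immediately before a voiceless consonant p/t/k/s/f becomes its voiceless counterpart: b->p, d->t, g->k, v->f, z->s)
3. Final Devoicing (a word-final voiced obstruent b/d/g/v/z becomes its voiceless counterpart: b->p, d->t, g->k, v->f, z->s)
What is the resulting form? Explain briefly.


Starting form: 'nabtud'
Rule 1: Vowel Harmony: all vowels become 'a' (matching first vowel). 'nabtud' -> 'nabtad'
Rule 2: Consonant Assimilation: voiced obstruent before voiceless consonant becomes voiceless ('bt' -> 'pt'). 'nabtad' -> 'naptad'
Rule 3: Final Devoicing: word-final voiced obstruent 'd' becomes voiceless 't'. 'naptad' -> 'naptat'
Final form: 'naptat'

naptat


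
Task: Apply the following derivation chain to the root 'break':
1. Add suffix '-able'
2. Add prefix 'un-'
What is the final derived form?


Step 1: Add suffix '-able' to 'break' = 'breakable'
Step 2: Add prefix 'un-' to 'breakable' = 'unbreakable'

unbreakable


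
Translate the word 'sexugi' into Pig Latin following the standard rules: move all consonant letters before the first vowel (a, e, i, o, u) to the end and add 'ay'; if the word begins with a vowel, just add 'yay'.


'sexugi': move consonant cluster 's' to end and add 'ay': 'exugisay'.

exugisay


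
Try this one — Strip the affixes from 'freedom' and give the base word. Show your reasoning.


Remove suffix '-dom' from 'freedom' to get root 'free'.

free


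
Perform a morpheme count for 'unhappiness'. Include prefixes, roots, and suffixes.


Decomposition: un- (prefix) + happy (root) + -ness (suffix) = 3 morpheme(s)

3 morphemes


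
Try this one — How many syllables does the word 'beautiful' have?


Break 'beautiful' into syllables: beau-ti-ful -> beau | ti | ful = 3 syllables

3 syllables


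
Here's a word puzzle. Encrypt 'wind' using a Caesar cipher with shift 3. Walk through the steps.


Shift each letter by 3: w -> z, i -> l, n -> q, d -> g. Result: 'zlqg'.

zlqg


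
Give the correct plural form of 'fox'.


Apply rule: Add -es (sibilant/fricative ending). 'fox' becomes 'foxes'.

foxes


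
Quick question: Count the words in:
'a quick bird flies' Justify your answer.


Split into words: a | quick | bird | flies = 4 words.

4


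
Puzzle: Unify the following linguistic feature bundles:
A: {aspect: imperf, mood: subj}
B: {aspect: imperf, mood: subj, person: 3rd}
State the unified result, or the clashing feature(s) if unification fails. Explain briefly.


Compare features:
aspect: A=imperf vs B=imperf -> unified: imperf
mood: A=subj vs B=subj -> unified: subj
person: A=_ vs B=3rd -> unified: 3rd
No clashes found.

Unified: {aspect: imperf, mood: subj, person: 3rd}


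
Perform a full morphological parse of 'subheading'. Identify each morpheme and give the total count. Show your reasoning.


Step 1: Identify prefix: 'sub' (meaning: below)
Step 2: Identify root: 'head'
Step 3: Identify suffix(es): 'ing'
Decomposition: sub- (prefix: below) + head (root) + -ing (suffix: ongoing/result)
Total morphemes: 3

3 morphemes (sub- (prefix: below) + head (root) + -ing (suffix: ongoing/result))


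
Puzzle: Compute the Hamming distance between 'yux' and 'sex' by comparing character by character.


Alignment:
Position 1: 'y' vs 's' = DIFFER
Position 2: 'u' vs 'e' = DIFFER
Position 3: 'x' vs 'x' = match
Total differences: 2

2


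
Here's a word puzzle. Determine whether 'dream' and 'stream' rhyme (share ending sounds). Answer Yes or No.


Rime (stressed vowel + following sounds) of 'dream': -eam = /iːm/
Rime of 'stream': -eam = /iːm/
/iːm/ and /iːm/ are the same ending sound, so the words rhyme.

Yes


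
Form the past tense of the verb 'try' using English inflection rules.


Apply rule: Change -y to -ied. 'try' becomes 'tried'.

tried


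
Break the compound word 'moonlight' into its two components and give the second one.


Split 'moonlight' into 'moon' + 'light'. The second part is 'light'.

light


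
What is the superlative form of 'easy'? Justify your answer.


Apply superlative formation (consonant + y: change y to i, add -est): 'easy' -> 'easiest'.

easiest


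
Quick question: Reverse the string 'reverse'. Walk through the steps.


Reverse 'reverse' character by character: 'esrever'.

esrever


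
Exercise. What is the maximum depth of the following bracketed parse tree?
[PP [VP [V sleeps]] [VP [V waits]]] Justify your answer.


Count bracket nesting levels:
'[' at pos 0: depth = 1
'[' at pos 4: depth = 2
'[' at pos 8: depth = 3
'[' at pos 20: depth = 2
'[' at pos 24: depth = 3
Maximum depth reached: 3

3


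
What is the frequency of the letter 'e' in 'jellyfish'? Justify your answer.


Letter 'e' in 'jellyfish': found at position(s) 2 = 1 occurrence(s).

1


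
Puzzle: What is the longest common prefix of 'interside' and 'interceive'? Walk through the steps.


Compare from the start: 5 characters match: 'inter'. Mismatch at position 6: 's' vs 'c'.

inter


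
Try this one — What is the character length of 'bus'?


Spell out 'bus' and number each letter: b(1), u(2), s(3). Total: 3 letters.

3


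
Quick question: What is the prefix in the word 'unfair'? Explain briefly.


The word 'unfair' = 'un' (prefix) + 'fair' (root). The prefix is 'un'.

un


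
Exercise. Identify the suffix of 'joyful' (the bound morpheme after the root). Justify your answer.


The word 'joyful' = 'joy' (root) + '-ful' (suffix). The suffix is '-ful'.

ful


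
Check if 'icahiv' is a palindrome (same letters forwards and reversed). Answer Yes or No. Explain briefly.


Forward: 'icahiv'
Reversed: 'vihaci'
They differ.

No


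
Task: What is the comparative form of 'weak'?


Apply comparative formation (add -er): 'weak' -> 'weaker'.

weaker


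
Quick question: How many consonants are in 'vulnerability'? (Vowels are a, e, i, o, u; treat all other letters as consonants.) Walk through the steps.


Consonants in 'vulnerability': v, l, n, r, b, l, t, y = 8 consonants.

8


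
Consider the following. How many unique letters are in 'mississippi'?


Unique letters in 'mississippi': {i, m, p, s} = 4 distinct letters.

4


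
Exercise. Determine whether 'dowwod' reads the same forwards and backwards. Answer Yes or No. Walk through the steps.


Forward: 'dowwod'
Reversed: 'dowwod'
They are identical.

Yes


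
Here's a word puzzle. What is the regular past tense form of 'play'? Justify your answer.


Apply rule: Add -ed. 'play' becomes 'played'.

played


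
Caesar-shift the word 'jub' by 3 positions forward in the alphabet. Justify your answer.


Shift each letter by 3: j -> m, u -> x, b -> e. Result: 'mxe'.

mxe


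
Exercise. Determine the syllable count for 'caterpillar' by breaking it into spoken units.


Break 'caterpillar' into syllables: cat-er-pil-lar -> cat | er | pil | lar = 4 syllables

4 syllables


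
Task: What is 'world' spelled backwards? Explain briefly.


Reverse 'world' character by character: 'dlrow'.

dlrow


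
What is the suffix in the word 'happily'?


The word 'happily' = 'happy' (root) + '-ly' (suffix). The suffix is '-ly'.

ly


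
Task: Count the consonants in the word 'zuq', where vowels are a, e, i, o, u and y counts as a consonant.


Consonants in 'zuq': z, q = 2 consonants.

2


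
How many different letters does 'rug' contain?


Unique letters in 'rug': {g, r, u} = 3 distinct letters.

3


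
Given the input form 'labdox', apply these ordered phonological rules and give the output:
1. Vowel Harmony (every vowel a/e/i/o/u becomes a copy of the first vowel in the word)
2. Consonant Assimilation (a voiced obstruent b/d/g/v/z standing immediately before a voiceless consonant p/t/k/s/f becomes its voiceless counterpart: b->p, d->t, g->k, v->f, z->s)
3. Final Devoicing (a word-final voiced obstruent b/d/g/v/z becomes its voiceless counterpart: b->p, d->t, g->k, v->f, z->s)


Starting form: 'labdox'
Rule 1: Vowel Harmony: all vowels become 'a' (matching first vowel). 'labdox' -> 'labdax'
Rule 2: Consonant Assimilation: no voiced obstruent (b/d/g/v/z) stands immediately before a voiceless consonant (p/t/k/s/f). No change.
Rule 3: Final Devoicing: final consonant 'x' is not one of the voiced obstruents b/d/g/v/z. No change.
Final form: 'labdax'

labdax


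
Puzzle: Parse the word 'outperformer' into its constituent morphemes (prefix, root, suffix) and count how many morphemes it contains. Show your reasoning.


Step 1: Identify prefix: 'out' (meaning: surpass)
Step 2: Identify root: 'perform'
Step 3: Identify suffix(es): 'er'
Decomposition: out- (prefix: surpass) + perform (root) + -er (suffix: one who)
Total morphemes: 3

3 morphemes (out- (prefix: surpass) + perform (root) + -er (suffix: one who))


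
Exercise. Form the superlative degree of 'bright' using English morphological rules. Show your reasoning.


Apply superlative formation (add -est): 'bright' -> 'brightest'.

brightest


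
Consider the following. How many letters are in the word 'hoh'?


Spell out 'hoh' and number each letter: h(1), o(2), h(3). Total: 3 letters.

3


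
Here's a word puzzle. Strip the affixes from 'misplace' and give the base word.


Remove prefix 'mis' from 'misplace' to get root 'place'.

place


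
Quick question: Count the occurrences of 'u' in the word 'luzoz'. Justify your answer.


Letter 'u' in 'luzoz': found at position(s) 2 = 1 occurrence(s).

1


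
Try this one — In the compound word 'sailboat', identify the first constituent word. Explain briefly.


Split 'sailboat' into 'sail' + 'boat'. The first part is 'sail'.

sail


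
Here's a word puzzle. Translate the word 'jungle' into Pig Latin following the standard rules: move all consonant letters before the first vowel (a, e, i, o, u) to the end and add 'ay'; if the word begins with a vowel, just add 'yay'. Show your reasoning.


'jungle': move consonant cluster 'j' to end and add 'ay': 'unglejay'.

unglejay


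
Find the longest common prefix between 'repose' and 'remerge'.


Compare from the start: 2 characters match: 're'. Mismatch at position 3: 'p' vs 'm'.

re


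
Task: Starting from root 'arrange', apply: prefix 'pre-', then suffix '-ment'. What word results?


Step 1: Add prefix 'pre-' to 'arrange' = 'prearrange'
Step 2: Add suffix '-ment' to 'prearrange' = 'prearrangement'

prearrangement


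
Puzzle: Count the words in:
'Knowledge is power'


Split into words: Knowledge | is | power = 3 words.

3


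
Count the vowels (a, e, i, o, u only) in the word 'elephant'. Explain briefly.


Vowels in 'elephant': e, e, a = 3 vowels.

3


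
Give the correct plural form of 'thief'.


Apply rule: Change -f to -ves. 'thief' becomes 'thieves'.

thieves


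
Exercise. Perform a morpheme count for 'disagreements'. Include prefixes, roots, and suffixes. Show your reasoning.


Decomposition: dis- (prefix) + agree (root) + -ment (suffix) + -s (plural) = 4 morpheme(s)

4 morphemes


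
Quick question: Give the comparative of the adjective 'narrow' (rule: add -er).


Apply comparative formation (add -er): 'narrow' -> 'narrower'.

narrower


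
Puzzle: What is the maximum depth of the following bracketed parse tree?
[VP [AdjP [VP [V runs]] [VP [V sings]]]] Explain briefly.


Count bracket nesting levels:
'[' at pos 0: depth = 1
'[' at pos 4: depth = 2
'[' at pos 10: depth = 3
'[' at pos 14: depth = 4
'[' at pos 24: depth = 3
'[' at pos 28: depth = 4
Maximum depth reached: 4

4


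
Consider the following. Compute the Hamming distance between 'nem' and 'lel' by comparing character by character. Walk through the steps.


Alignment:
Position 1: 'n' vs 'l' = DIFFER
Position 2: 'e' vs 'e' = match
Position 3: 'm' vs 'l' = DIFFER
Total differences: 2

2


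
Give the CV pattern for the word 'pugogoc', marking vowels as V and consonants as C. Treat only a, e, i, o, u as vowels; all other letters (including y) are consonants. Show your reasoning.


Letter mapping: p = C, u = V, g = C, o = V, g = C, o = V, c = C.

CVCVCVC


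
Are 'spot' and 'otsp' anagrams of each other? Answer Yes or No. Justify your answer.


Sorted letters of 'spot': 'opst'
Sorted letters of 'otsp': 'opst'
They match.

Yes


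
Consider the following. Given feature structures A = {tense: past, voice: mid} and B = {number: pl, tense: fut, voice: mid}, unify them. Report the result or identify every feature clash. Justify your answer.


Compare features:
number: A=_ vs B=pl -> unified: pl
tense: A=past vs B=fut -> CLASH
voice: A=mid vs B=mid -> unified: mid
Clash detected on feature 'tense' (past vs fut); unification fails.

CLASH on 'tense' (past vs fut)


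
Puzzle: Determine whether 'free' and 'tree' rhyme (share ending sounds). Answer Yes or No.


Rime (stressed vowel + following sounds) of 'free': -ee = /iː/
Rime of 'tree': -ee = /iː/
/iː/ and /iː/ are the same ending sound, so the words rhyme.

Yes


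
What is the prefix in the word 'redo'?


The word 'redo' = 're' (prefix) + 'do' (root). The prefix is 're'.

re


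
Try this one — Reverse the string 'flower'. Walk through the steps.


Reverse 'flower' character by character: 'rewolf'.

rewolf


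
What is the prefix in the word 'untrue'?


The word 'untrue' = 'un' (prefix) + 'true' (root). The prefix is 'un'.

un


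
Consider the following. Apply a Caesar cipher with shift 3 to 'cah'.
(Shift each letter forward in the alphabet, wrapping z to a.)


Shift each letter by 3: c -> f, a -> d, h -> k. Result: 'fdk'.

fdk


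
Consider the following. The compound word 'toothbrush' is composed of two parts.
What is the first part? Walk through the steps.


Split 'toothbrush' into 'tooth' + 'brush'. The first part is 'tooth'.

tooth


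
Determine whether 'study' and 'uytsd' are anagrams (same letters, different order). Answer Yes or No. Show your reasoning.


Sorted letters of 'study': 'dstuy'
Sorted letters of 'uytsd': 'dstuy'
They match.

Yes


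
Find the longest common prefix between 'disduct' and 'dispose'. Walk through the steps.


Compare from the start: 3 characters match: 'dis'. Mismatch at position 4: 'd' vs 'p'.

dis


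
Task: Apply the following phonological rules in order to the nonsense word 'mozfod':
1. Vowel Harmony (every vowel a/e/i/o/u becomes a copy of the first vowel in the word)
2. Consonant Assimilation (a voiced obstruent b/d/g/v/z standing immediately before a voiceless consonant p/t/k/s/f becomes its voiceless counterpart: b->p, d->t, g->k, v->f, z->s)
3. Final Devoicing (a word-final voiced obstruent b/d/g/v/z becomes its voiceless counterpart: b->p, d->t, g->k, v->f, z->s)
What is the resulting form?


Starting form: 'mozfod'
Rule 1: Vowel Harmony: all vowels already match. No change.
Rule 2: Consonant Assimilation: voiced obstruent before voiceless consonant becomes voiceless ('zf' -> 'sf'). 'mozfod' -> 'mosfod'
Rule 3: Final Devoicing: word-final voiced obstruent 'd' becomes voiceless 't'. 'mosfod' -> 'mosfot'
Final form: 'mosfot'

mosfot


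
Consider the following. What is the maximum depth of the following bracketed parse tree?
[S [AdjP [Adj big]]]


Count bracket nesting levels:
'[' at pos 0: depth = 1
'[' at pos 3: depth = 2
'[' at pos 9: depth = 3
Maximum depth reached: 3

3


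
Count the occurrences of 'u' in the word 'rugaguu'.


Letter 'u' in 'rugaguu': found at position(s) 2, 6, 7 = 3 occurrence(s).

3


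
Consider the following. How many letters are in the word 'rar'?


Spell out 'rar' and number each letter: r(1), a(2), r(3). Total: 3 letters.

3


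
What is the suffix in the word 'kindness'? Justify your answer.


The word 'kindness' = 'kind' (root) + '-ness' (suffix). The suffix is '-ness'.

ness


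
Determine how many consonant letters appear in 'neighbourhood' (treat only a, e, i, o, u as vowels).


Consonants in 'neighbourhood': n, g, h, b, r, h, d = 7 consonants.

7


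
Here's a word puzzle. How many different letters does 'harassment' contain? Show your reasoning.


Unique letters in 'harassment': {a, e, h, m, n, r, s, t} = 8 distinct letters.

8


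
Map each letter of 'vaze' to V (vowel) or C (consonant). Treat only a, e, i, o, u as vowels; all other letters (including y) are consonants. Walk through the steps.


Letter mapping: v = C, a = V, z = C, e = V.

CVCV


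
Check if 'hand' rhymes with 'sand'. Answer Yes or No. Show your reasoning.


Rime (stressed vowel + following sounds) of 'hand': -and = /ænd/
Rime of 'sand': -and = /ænd/
/ænd/ and /ænd/ are the same ending sound, so the words rhyme.

Yes


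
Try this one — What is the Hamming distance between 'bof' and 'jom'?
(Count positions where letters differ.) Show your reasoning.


Alignment:
Position 1: 'b' vs 'j' = DIFFER
Position 2: 'o' vs 'o' = match
Position 3: 'f' vs 'm' = DIFFER
Total differences: 2

2


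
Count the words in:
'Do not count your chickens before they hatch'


Split into words: Do | not | count | your | chickens | before | they | hatch = 8 words.

8


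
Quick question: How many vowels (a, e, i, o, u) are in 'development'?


Vowels in 'development': e, e, o, e = 4 vowels.

4


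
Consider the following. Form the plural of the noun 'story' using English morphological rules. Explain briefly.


Apply rule: Change -y to -ies (consonant + y). 'story' becomes 'stories'.

stories


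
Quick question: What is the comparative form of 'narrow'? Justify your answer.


Apply comparative formation (add -er): 'narrow' -> 'narrower'.

narrower


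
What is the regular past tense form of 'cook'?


Apply rule: Add -ed. 'cook' becomes 'cooked'.

cooked


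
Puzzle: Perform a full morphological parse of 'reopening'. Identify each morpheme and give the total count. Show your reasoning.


Step 1: Identify prefix: 're' (meaning: again)
Step 2: Identify root: 'open'
Step 3: Identify suffix(es): 'ing'
Decomposition: re- (prefix: again) + open (root) + -ing (suffix: ongoing action)
Total morphemes: 3

3 morphemes (re- (prefix: again) + open (root) + -ing (suffix: ongoing action))


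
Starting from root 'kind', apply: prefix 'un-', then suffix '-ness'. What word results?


Step 1: Add prefix 'un-' to 'kind' = 'unkind'
Step 2: Add suffix '-ness' to 'unkind' = 'unkindness'

unkindness


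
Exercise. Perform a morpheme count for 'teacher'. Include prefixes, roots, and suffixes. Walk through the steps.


Decomposition: teach (root) + -er (suffix) = 2 morpheme(s)

2 morphemes


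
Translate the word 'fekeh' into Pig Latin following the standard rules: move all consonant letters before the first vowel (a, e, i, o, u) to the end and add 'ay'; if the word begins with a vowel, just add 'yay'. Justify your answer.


'fekeh': move consonant cluster 'f' to end and add 'ay': 'ekehfay'.

ekehfay


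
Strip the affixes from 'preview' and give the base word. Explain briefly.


Remove prefix 'pre' from 'preview' to get root 'view'.

view


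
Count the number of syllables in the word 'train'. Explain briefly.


Break 'train' into syllables: train -> train = 1 syllable

1 syllable


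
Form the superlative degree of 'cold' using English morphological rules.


Apply superlative formation (add -est): 'cold' -> 'coldest'.

coldest


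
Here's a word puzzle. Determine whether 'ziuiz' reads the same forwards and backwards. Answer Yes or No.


Forward: 'ziuiz'
Reversed: 'ziuiz'
They are identical.

Yes


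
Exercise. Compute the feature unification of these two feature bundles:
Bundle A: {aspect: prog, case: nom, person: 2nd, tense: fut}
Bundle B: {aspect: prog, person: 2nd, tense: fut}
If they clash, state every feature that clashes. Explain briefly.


Compare features:
aspect: A=prog vs B=prog -> unified: prog
case: A=nom vs B=_ -> unified: nom
person: A=2nd vs B=2nd -> unified: 2nd
tense: A=fut vs B=fut -> unified: fut
No clashes found.

Unified: {aspect: prog, case: nom, person: 2nd, tense: fut}


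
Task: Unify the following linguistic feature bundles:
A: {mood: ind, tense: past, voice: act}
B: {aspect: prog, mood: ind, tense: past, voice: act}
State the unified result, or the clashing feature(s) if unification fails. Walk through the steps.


Compare features:
aspect: A=_ vs B=prog -> unified: prog
mood: A=ind vs B=ind -> unified: ind
tense: A=past vs B=past -> unified: past
voice: A=act vs B=act -> unified: act
No clashes found.

Unified: {aspect: prog, mood: ind, tense: past, voice: act}


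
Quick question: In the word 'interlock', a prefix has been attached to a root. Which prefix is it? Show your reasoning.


The word 'interlock' = 'inter' (prefix) + 'lock' (root). The prefix is 'inter'.

inter


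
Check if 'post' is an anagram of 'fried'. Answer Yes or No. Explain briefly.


Sorted letters of 'post': 'opst'
Sorted letters of 'fried': 'defir'
They do not match.

No


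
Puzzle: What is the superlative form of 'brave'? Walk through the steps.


Apply superlative formation (ends in e: add -st): 'brave' -> 'bravest'.

bravest


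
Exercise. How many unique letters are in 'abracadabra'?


Unique letters in 'abracadabra': {a, b, c, d, r} = 5 distinct letters.

5


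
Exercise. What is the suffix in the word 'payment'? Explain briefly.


The word 'payment' = 'pay' (root) + '-ment' (suffix). The suffix is '-ment'.

ment


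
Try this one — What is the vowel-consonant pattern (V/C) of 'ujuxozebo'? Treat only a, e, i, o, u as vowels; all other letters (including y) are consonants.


Letter mapping: u = V, j = C, u = V, x = C, o = V, z = C, e = V, b = C, o = V.

VCVCVCVCV


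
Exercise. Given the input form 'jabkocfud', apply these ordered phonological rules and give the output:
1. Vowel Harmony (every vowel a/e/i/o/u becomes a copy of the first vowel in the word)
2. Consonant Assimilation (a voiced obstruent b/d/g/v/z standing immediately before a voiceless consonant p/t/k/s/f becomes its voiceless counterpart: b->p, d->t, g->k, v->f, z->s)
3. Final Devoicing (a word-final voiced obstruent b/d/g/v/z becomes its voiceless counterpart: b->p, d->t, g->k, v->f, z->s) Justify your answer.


Starting form: 'jabkocfud'
Rule 1: Vowel Harmony: all vowels become 'a' (matching first vowel). 'jabkocfud' -> 'jabkacfad'
Rule 2: Consonant Assimilation: voiced obstruent before voiceless consonant becomes voiceless ('bk' -> 'pk'). 'jabkacfad' -> 'japkacfad'
Rule 3: Final Devoicing: word-final voiced obstruent 'd' becomes voiceless 't'. 'japkacfad' -> 'japkacfat'
Final form: 'japkacfat'

japkacfat


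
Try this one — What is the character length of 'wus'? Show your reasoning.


Spell out 'wus' and number each letter: w(1), u(2), s(3). Total: 3 letters.

3


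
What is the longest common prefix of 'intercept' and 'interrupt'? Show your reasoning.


Compare from the start: 5 characters match: 'inter'. Mismatch at position 6: 'c' vs 'r'.

inter


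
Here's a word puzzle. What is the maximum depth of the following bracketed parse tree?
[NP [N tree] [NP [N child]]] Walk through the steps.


Count bracket nesting levels:
'[' at pos 0: depth = 1
'[' at pos 4: depth = 2
'[' at pos 13: depth = 2
'[' at pos 17: depth = 3
Maximum depth reached: 3

3


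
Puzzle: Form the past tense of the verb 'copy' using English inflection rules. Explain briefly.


Apply rule: Change -y to -ied. 'copy' becomes 'copied'.

copied


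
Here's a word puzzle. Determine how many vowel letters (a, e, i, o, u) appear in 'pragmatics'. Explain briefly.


Vowels in 'pragmatics': a, a, i = 3 vowels.

3


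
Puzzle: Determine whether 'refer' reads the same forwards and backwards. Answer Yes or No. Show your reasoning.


Forward: 'refer'
Reversed: 'refer'
They are identical.

Yes


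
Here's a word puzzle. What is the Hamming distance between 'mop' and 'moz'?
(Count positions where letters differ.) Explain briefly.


Alignment:
Position 1: 'm' vs 'm' = match
Position 2: 'o' vs 'o' = match
Position 3: 'p' vs 'z' = DIFFER
Total differences: 1

1


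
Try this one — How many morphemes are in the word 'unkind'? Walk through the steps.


Decomposition: un- (prefix) + kind (root) = 2 morpheme(s)

2 morphemes


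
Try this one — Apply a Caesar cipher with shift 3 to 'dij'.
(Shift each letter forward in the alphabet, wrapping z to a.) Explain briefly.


Shift each letter by 3: d -> g, i -> l, j -> m. Result: 'glm'.

glm


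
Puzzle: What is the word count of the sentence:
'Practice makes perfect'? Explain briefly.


Split into words: Practice | makes | perfect = 3 words.

3


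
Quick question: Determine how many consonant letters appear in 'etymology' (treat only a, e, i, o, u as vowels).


Consonants in 'etymology': t, y, m, l, g, y = 6 consonants.

6


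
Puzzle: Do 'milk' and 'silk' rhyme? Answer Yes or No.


Rime (stressed vowel + following sounds) of 'milk': -ilk = /ɪlk/
Rime of 'silk': -ilk = /ɪlk/
/ɪlk/ and /ɪlk/ are the same ending sound, so the words rhyme.

Yes


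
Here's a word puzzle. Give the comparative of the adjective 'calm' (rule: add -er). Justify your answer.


Apply comparative formation (add -er): 'calm' -> 'calmer'.

calmer


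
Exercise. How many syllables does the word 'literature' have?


Break 'literature' into syllables: lit-er-a-ture -> lit | er | a | ture = 4 syllables

4 syllables


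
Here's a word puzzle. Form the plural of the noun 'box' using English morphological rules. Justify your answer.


Apply rule: Add -es (sibilant/fricative ending). 'box' becomes 'boxes'.

boxes


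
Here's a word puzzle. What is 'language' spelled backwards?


Reverse 'language' character by character: 'egaugnal'.

egaugnal


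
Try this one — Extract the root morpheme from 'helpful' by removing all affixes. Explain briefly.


Remove suffix '-ful' from 'helpful' to get root 'help'.

help


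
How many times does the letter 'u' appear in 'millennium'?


Letter 'u' in 'millennium': found at position(s) 9 = 1 occurrence(s).

1


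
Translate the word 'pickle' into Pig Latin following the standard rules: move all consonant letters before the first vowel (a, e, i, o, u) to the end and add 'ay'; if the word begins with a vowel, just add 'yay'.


'pickle': move consonant cluster 'p' to end and add 'ay': 'icklepay'.

icklepay


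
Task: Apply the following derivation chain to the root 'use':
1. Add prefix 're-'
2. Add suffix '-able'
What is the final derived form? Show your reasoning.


Step 1: Add prefix 're-' to 'use' = 'reuse'
Step 2: Add suffix '-able' to 'reuse' = 'reusable'

reusable


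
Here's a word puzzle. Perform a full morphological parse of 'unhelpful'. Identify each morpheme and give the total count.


Step 1: Identify prefix: 'un' (meaning: not/reverse)
Step 2: Identify root: 'help'
Step 3: Identify suffix(es): 'ful'
Decomposition: un- (prefix: not/reverse) + help (root) + -ful (suffix: full of)
Total morphemes: 3

3 morphemes (un- (prefix: not/reverse) + help (root) + -ful (suffix: full of))


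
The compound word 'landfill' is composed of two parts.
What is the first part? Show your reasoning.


Split 'landfill' into 'land' + 'fill'. The first part is 'land'.

land


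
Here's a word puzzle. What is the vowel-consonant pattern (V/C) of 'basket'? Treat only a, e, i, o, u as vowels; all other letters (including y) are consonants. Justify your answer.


Letter mapping: b = C, a = V, s = C, k = C, e = V, t = C.

CVCCVC


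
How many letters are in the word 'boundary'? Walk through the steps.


Spell out 'boundary' and number each letter: b(1), o(2), u(3), n(4), d(5), a(6), r(7), y(8). Total: 8 letters.

8


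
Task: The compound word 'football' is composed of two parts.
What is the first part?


Split 'football' into 'foot' + 'ball'. The first part is 'foot'.

foot


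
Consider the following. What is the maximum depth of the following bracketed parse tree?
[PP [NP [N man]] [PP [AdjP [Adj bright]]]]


Count bracket nesting levels:
'[' at pos 0: depth = 1
'[' at pos 4: depth = 2
'[' at pos 8: depth = 3
'[' at pos 17: depth = 2
'[' at pos 21: depth = 3
'[' at pos 27: depth = 4
Maximum depth reached: 4

4


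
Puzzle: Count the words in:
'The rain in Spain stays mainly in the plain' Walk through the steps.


Split into words: The | rain | in | Spain | stays | mainly | in | the | plain = 9 words.

9


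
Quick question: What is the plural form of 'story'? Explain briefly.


Apply rule: Change -y to -ies (consonant + y). 'story' becomes 'stories'.

stories


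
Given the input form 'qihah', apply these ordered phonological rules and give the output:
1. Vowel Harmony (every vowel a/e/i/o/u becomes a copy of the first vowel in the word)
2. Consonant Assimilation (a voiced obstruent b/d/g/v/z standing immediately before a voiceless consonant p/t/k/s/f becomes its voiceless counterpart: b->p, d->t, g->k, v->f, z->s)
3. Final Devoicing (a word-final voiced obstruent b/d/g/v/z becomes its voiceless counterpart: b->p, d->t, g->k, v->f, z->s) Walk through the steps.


Starting form: 'qihah'
Rule 1: Vowel Harmony: all vowels become 'i' (matching first vowel). 'qihah' -> 'qihih'
Rule 2: Consonant Assimilation: no voiced obstruent (b/d/g/v/z) stands immediately before a voiceless consonant (p/t/k/s/f). No change.
Rule 3: Final Devoicing: final consonant 'h' is not one of the voiced obstruents b/d/g/v/z. No change.
Final form: 'qihih'

qihih
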